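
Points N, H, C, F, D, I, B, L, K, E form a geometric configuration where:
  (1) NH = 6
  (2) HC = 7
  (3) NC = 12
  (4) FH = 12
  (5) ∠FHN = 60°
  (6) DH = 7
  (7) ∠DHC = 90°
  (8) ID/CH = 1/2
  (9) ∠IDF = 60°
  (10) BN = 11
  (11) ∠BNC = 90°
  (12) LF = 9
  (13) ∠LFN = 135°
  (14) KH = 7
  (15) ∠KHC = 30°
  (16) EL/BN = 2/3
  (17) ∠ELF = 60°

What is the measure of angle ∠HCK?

Step 1: By the law of cosines on triangle CHK: CK² = 7² + 7² − 2·7·7·cos(30°) = 13.13, so CK ≈ 3.62.
Step 2: By the inverse law of cosines on triangle HCK: cos(∠HCK) = (7² + 3.62² − 7²) / (2·7·3.62) = 13.13/50.73 = 0.2588, so ∠HCK = 75°.

Therefore, the measure of angle ∠HCK = 75°.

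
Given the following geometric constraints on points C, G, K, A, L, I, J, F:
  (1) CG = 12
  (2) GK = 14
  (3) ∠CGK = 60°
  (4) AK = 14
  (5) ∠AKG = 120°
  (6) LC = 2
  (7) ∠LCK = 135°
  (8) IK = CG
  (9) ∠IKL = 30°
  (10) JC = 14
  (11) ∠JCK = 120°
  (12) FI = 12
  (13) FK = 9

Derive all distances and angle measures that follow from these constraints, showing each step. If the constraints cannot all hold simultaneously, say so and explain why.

The constraints are consistent.

From the given relations:
  IK = CG = 12

Step 1: From CG = 12, GK = 14, and ∠CGK = 60°, by the law of cosines:
  CK² = CG² + GK² - 2·CG·GK·cos(60°) = 144 + 196 - 168 = 172
  CK = 2·√43

Step 2: From GK = 14, KA = 14, and ∠GKA = 120°, by the law of cosines:
  GA² = GK² + KA² - 2·GK·KA·cos(120°) = 196 + 196 + 196 = 588
  GA = 14·√3

Step 3: From KF = 9, KI = 12, FI = 12, by the inverse law of cosines:
  cos(∠FKI) = (KF² + KI² - FI²) / (2·KF·KI)
  ∠FKI = 67.98°

Step 4: From IF = 12, IK = 12, FK = 9, by the inverse law of cosines:
  cos(∠FIK) = (IF² + IK² - FK²) / (2·IF·IK)
  ∠FIK = 44.05°

Step 5: From FI = 12, FK = 9, IK = 12, by the inverse law of cosines:
  cos(∠IFK) = (FI² + FK² - IK²) / (2·FI·FK)
  ∠IFK = 67.98°

Step 6: From KC = 2·√43, CL = 2, and ∠KCL = 135°, by the law of cosines:
  KL² = KC² + CL² - 2·KC·CL·cos(135°) = 172 + 4 + 37.09 = 213.1
  KL ≈ 14.6

Step 7: From KC = 2·√43, CJ = 14, and ∠KCJ = 120°, by the law of cosines:
  KJ² = KC² + CJ² - 2·KC·CJ·cos(120°) = 172 + 196 + 183.6 = 551.6
  KJ ≈ 23.49

Step 8: From CG = 12, CK = 2·√43, GK = 14, by the inverse law of cosines:
  cos(∠GCK) = (CG² + CK² - GK²) / (2·CG·CK)
  ∠GCK = 67.59°

Step 9: From GA = 14·√3, GK = 14, AK = 14, by the inverse law of cosines:
  cos(∠AGK) = (GA² + GK² - AK²) / (2·GA·GK)
  ∠AGK = 30°

Step 10: From KC = 2·√43, KG = 14, CG = 12, by the inverse law of cosines:
  cos(∠CKG) = (KC² + KG² - CG²) / (2·KC·KG)
  ∠CKG = 52.41°

Step 11: From AG = 14·√3, AK = 14, GK = 14, by the inverse law of cosines:
  cos(∠GAK) = (AG² + AK² - GK²) / (2·AG·AK)
  ∠GAK = 30°

Step 12: From LK = 14.6, KI = 12, and ∠LKI = 30°, by the law of cosines:
  LI² = LK² + KI² - 2·LK·KI·cos(30°) = 213.1 + 144 - 303.4 = 53.69
  LI ≈ 7.33

Step 13: From KC = 2·√43, KJ = 23.49, CJ = 14, by the inverse law of cosines:
  cos(∠CKJ) = (KC² + KJ² - CJ²) / (2·KC·KJ)
  ∠CKJ = 31.08°

Step 14: From KC = 2·√43, KL = 14.6, CL = 2, by the inverse law of cosines:
  cos(∠CKL) = (KC² + KL² - CL²) / (2·KC·KL)
  ∠CKL = 5.56°

Step 15: From LC = 2, LK = 14.6, CK = 2·√43, by the inverse law of cosines:
  cos(∠CLK) = (LC² + LK² - CK²) / (2·LC·LK)
  ∠CLK = 39.44°

Step 16: From JC = 14, JK = 23.49, CK = 2·√43, by the inverse law of cosines:
  cos(∠CJK) = (JC² + JK² - CK²) / (2·JC·JK)
  ∠CJK = 28.92°

Step 17: From LI = 7.33, LK = 14.6, IK = 12, by the inverse law of cosines:
  cos(∠ILK) = (LI² + LK² - IK²) / (2·LI·LK)
  ∠ILK = 54.97°

Step 18: From IK = 12, IL = 7.33, KL = 14.6, by the inverse law of cosines:
  cos(∠KIL) = (IK² + IL² - KL²) / (2·IK·IL)
  ∠KIL = 95.03°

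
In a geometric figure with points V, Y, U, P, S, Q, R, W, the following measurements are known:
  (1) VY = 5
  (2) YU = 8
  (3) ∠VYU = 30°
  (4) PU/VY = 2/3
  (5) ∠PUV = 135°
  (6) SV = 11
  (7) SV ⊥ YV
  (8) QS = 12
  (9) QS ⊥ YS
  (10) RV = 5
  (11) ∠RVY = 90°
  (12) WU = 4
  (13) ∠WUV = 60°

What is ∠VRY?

Step 1: By the law of cosines on triangle RVY: RY² = 5² + 5² − 2·5·5·cos(90°) = 50, so RY = 5·√2.
Step 2: By the inverse law of cosines on triangle VRY: cos(∠VRY) = (5² + (5·√2)² − 5²) / (2·5·5·√2) = 50/70.71 = 0.7071, so ∠VRY = 45°.

Therefore, the measure of angle ∠VRY = 45°.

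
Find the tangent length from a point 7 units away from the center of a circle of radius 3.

Let T be the point of tangency. Then QT ⊥ XT (radius ⊥ tangent).
In right triangle QTX: QX² = QT² + XT²
7² = 3² + XT²
XT² = 40, XT = 2*sqrt(10)

2*sqrt(10)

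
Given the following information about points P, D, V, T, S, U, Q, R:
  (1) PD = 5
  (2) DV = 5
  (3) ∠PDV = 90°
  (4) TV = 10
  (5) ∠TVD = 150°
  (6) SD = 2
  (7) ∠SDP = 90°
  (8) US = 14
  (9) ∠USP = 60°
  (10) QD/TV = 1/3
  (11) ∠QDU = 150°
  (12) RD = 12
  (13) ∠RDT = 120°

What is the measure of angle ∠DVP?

Step 1: By the law of cosines on triangle VDP: VP² = 5² + 5² − 2·5·5·cos(90°) = 50, so VP = 5·√2.
Step 2: By the inverse law of cosines on triangle DVP: cos(∠DVP) = (5² + (5·√2)² − 5²) / (2·5·5·√2) = 50/70.71 = 0.7071, so ∠DVP = 45°.

Therefore, the measure of angle ∠DVP = 45°.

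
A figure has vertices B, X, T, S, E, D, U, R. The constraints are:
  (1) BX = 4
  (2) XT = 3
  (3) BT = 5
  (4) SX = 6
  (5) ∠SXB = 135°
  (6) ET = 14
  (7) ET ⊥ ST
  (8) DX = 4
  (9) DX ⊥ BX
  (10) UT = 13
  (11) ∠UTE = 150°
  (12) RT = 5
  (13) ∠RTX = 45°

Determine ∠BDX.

Step 1: By the law of cosines on triangle DXB: DB² = 4² + 4² − 2·4·4·cos(90°) = 32, so DB = 4·√2.
Step 2: By the inverse law of cosines on triangle BDX: cos(∠BDX) = ((4·√2)² + 4² − 4²) / (2·4·√2·4) = 32/45.25 = 0.7071, so ∠BDX = 45°.

Therefore, the measure of angle ∠BDX = 45°.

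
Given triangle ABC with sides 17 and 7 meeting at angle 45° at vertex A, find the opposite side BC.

When two sides and the included angle are known, the law of cosines gives the third side.
c^2 = a^2 + b^2 - 2ab cos(C) generalizes the Pythagorean theorem to non-right triangles.
Here: BC^2 = 289 + 49 - 238*(sqrt(2)/2) = 338 - 119*sqrt(2)
BC = sqrt(338 - 119*sqrt(2))

sqrt(338 - 119*sqrt(2))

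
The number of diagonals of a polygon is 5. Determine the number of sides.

Using d = n(n - 3)/2, we solve 5 = n(n - 3)/2.
So n(n - 3) = 10.
Testing n = 5: 5 * 2 = 10 = 10. Correct.
The polygon has 5 sides.

5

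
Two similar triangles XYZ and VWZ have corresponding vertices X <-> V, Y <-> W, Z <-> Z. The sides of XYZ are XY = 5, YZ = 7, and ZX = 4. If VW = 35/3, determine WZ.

Since the triangles are similar, the ratio of corresponding sides is constant.
Scale factor k = VW / XY = 35/3 / 5 = 7/3
WZ = k * YZ = 7/3 * 7 = 49/3

49/3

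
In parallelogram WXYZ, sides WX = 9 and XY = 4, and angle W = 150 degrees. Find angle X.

In a parallelogram, consecutive angles are supplementary (sum to 180°).
angle X = 180 - angle W
angle X = 180 - 150
angle X = 30 degrees

30 degrees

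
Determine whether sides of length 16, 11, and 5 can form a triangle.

The longest side is 16. The other two sides sum to 5 + 11 = 16.
Since 16 ≤ 16, the two shorter sides cannot reach around to close the triangle.

No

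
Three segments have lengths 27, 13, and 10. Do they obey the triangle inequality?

The longest side is 27. The other two sides sum to 10 + 13 = 23.
Since 23 ≤ 27, the two shorter sides cannot reach around to close the triangle.

No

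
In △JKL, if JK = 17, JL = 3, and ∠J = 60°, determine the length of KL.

Law of cosines: KL^2 = 17^2 + 3^2 - 2(17)(3)cos(60°) = 247, so KL = sqrt(247).

sqrt(247)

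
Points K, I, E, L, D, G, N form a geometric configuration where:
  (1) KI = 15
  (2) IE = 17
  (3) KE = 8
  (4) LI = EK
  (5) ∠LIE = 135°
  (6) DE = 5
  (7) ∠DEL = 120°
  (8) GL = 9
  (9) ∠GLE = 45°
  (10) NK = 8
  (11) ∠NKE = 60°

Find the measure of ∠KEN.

Step 1: By the law of cosines on triangle EKN: EN² = 8² + 8² − 2·8·8·cos(60°) = 64, so EN = 8.
Step 2: By the inverse law of cosines on triangle KEN: cos(∠KEN) = (8² + 8² − 8²) / (2·8·8) = 64/128 = 0.5, so ∠KEN = 60°.

Therefore, the measure of angle ∠KEN = 60°.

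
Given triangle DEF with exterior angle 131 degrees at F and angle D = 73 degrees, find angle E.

angle E = 131 - 73 = 58 degrees (exterior angle theorem).

58 degrees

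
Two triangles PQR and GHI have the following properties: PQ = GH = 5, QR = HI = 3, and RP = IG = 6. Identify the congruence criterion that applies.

The given information matches SSS: All three pairs of corresponding sides are equal (Side-Side-Side).

SSS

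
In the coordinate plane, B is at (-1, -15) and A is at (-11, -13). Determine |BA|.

d = sqrt((-10)^2 + (2)^2) = sqrt(104) = 2*sqrt(26)

2*sqrt(26)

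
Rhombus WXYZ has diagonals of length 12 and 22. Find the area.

Area = (12 * 22) / 2 = 264 / 2 = 132

132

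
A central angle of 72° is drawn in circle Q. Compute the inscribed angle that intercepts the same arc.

An inscribed angle intercepts an arc from a point on the circle, while the central angle intercepts the same arc from the center.
The inscribed angle is always half the central angle: 72° / 2 = 36°.

36°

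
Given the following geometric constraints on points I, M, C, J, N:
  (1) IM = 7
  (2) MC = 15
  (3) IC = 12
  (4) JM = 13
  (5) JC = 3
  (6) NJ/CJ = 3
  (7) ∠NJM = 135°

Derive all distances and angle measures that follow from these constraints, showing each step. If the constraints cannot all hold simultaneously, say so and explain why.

The constraints are consistent.

From the given relations:
  NJ = 3·CJ = 3·3 = 9

Step 1: From MJ = 13, JN = 9, and ∠MJN = 135°, by the law of cosines:
  MN² = MJ² + JN² - 2·MJ·JN·cos(135°) = 169 + 81 + 165.5 = 415.5
  MN ≈ 20.38

Step 2: From IC = 12, IM = 7, CM = 15, by the inverse law of cosines:
  cos(∠CIM) = (IC² + IM² - CM²) / (2·IC·IM)
  ∠CIM = 100.98°

Step 3: From MC = 15, MI = 7, CI = 12, by the inverse law of cosines:
  cos(∠CMI) = (MC² + MI² - CI²) / (2·MC·MI)
  ∠CMI = 51.75°

Step 4: From MC = 15, MJ = 13, CJ = 3, by the inverse law of cosines:
  cos(∠CMJ) = (MC² + MJ² - CJ²) / (2·MC·MJ)
  ∠CMJ = 9.18°

Step 5: From CI = 12, CM = 15, IM = 7, by the inverse law of cosines:
  cos(∠ICM) = (CI² + CM² - IM²) / (2·CI·CM)
  ∠ICM = 27.27°

Step 6: From CJ = 3, CM = 15, JM = 13, by the inverse law of cosines:
  cos(∠JCM) = (CJ² + CM² - JM²) / (2·CJ·CM)
  ∠JCM = 43.76°

Step 7: From JC = 3, JM = 13, CM = 15, by the inverse law of cosines:
  cos(∠CJM) = (JC² + JM² - CM²) / (2·JC·JM)
  ∠CJM = 127.05°

Step 8: From MJ = 13, MN = 20.38, JN = 9, by the inverse law of cosines:
  cos(∠JMN) = (MJ² + MN² - JN²) / (2·MJ·MN)
  ∠JMN = 18.19°

Step 9: From NJ = 9, NM = 20.38, JM = 13, by the inverse law of cosines:
  cos(∠JNM) = (NJ² + NM² - JM²) / (2·NJ·NM)
  ∠JNM = 26.81°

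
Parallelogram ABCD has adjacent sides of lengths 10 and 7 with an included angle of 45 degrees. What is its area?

The area of a parallelogram equals the product of two adjacent sides times the sine of the included angle.
This is because the height equals 7 * sin(45°) = 7*sqrt(2)/2.
Area = 10 * 7*sqrt(2)/2 = 35*sqrt(2)

35*sqrt(2)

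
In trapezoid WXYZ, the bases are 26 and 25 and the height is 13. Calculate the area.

A trapezoid's area equals the midsegment times the height.
The midsegment is (26 + 25) / 2 = 51/2.
Area = 51/2 * 13 = 663/2.

663/2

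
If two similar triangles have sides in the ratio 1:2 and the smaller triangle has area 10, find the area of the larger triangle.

Area ratio = (1/2)^2 = 1/4. Area of the larger triangle = 10 * 4/1 = 40.

40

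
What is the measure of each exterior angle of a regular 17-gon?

Each exterior angle of a regular n-gon is 360 / n.
For n = 17: 360 / 17 = 360/17 degrees.

360/17 degrees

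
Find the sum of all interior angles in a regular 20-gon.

The sum of interior angles of an n-sided polygon is (n - 2) * 180.
For n = 20: (20 - 2) * 180 = 18 * 180 = 3240 degrees.

3240 degrees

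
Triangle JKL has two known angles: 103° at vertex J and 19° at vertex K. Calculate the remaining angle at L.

Let angle L = x. Then 103 + 19 + x = 180.
x = 180 - 122 = 58 degrees.

58 degrees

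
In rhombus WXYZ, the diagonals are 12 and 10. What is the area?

The diagonals of a rhombus divide it into four right triangles.
Each triangle has legs 12/ 2 = 6 and 10/2 = 5, so each has area (1/2)*6*5 = 15.
Four such triangles give total area = (d1 * d2) / 2 = 60.

60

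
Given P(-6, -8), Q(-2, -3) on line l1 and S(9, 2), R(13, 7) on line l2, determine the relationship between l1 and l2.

Slope of line 1: m1 = (-3 - -8)/(-2 - -6) = 5/4 = 5/4
Slope of line 2: m2 = (7 - 2)/(13 - 9) = 5/4 = 5/4
Two lines are parallel if and only if they have equal slopes (or both are vertical).
Here m1 = m2 = 5/4, confirming the lines are parallel.

Parallel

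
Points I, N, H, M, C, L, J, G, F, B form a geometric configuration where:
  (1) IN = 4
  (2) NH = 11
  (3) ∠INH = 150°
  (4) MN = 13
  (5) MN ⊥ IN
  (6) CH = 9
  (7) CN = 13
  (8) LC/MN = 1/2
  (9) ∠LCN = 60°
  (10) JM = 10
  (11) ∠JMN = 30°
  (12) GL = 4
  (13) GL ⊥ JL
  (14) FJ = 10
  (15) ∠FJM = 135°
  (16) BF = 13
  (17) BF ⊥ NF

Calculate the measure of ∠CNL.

From the given relations: LC = 1/2·MN = 1/2·13 ≈ 6.5.
Step 1: By the law of cosines on triangle NCL: NL² = 13² + 6.5² − 2·13·6.5·cos(60°) = 126.75, so NL ≈ 11.26.
Step 2: By the inverse law of cosines on triangle CNL: cos(∠CNL) = (13² + 11.26² − 6.5²) / (2·13·11.26) = 253.5/292.72 = 0.866, so ∠CNL = 30°.

Therefore, the measure of angle ∠CNL = 30°.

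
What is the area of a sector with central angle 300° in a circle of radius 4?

Sector area = πr² × θ/360
= π × 4² × 5/6
= π × 16 × 5/6
= 40*pi/3

40*pi/3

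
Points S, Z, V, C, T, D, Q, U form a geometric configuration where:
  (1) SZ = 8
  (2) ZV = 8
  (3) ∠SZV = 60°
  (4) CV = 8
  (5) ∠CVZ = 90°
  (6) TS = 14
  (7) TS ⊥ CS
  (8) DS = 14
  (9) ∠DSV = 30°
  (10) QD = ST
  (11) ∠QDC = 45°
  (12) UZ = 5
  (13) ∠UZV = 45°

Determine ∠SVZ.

Step 1: By the law of cosines on triangle VZS: VS² = 8² + 8² − 2·8·8·cos(60°) = 64, so VS = 8.
Step 2: By the inverse law of cosines on triangle SVZ: cos(∠SVZ) = (8² + 8² − 8²) / (2·8·8) = 64/128 = 0.5, so ∠SVZ = 60°.

Therefore, the measure of angle ∠SVZ = 60°.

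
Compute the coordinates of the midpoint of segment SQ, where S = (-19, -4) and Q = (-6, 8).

The midpoint is the average of the coordinates:
x: (-19 + -6)/2 = -25/2
y: (-4 + 8)/2 = 2
Midpoint = (-25/2, 2)

(-25/2, 2)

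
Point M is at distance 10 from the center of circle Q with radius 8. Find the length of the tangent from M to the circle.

The tangent, radius, and line from the external point to the center form a right triangle.
The right angle is where the tangent meets the radius.
By the Pythagorean theorem: tangent² + 8² = 10²
tangent² = 100 - 64 = 36
tangent = 6

6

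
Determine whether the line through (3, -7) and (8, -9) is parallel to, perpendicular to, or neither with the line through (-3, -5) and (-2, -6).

Slope of line 1: m1 = (-9 - -7)/(8 - 3) = -2/5 = -2/5
Slope of line 2: m2 = (-6 - -5)/(-2 - -3) = -1/1 = -1
m1 != m2 and m1*m2 = 2/5 != -1. Neither.

Neither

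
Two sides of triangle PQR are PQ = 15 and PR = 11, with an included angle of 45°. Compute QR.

Law of cosines: QR^2 = 15^2 + 11^2 - 2(15)(11)cos(45°) = 346 - 165*sqrt(2), so QR = sqrt(346 - 165*sqrt(2)).

sqrt(346 - 165*sqrt(2))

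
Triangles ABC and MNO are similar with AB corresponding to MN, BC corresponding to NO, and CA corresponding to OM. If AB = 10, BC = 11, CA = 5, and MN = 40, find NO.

k = 40/10 = 4. NO = 4 * 11 = 44.

44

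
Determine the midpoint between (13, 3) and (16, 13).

The midpoint is the average of the coordinates:
x: (13 + 16)/2 = 29/2
y: (3 + 13)/2 = 8
Midpoint = (29/2, 8)

(29/2, 8)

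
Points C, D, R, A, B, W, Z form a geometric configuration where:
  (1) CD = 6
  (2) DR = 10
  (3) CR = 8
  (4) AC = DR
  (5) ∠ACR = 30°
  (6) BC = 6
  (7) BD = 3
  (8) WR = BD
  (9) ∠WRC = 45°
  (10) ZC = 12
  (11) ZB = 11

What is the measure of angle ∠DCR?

Step 1: By the inverse law of cosines on triangle DCR: cos(∠DCR) = (6² + 8² − 10²) / (2·6·8) = 0/96 = 0, so ∠DCR = 90°.

Therefore, the measure of angle ∠DCR = 90°.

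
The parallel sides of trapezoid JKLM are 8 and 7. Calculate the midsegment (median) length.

The midsegment of a trapezoid = (base1 + base2) / 2
midsegment = (8 + 7) / 2
midsegment = 15 / 2
midsegment = 15/2

15/2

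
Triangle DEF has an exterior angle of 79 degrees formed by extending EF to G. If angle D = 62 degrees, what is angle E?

The exterior angle theorem states that an exterior angle equals the sum of the two non-adjacent interior angles.
So 79 = 62 + angle E, which gives angle E = 79 - 62 = 17 degrees.

17 degrees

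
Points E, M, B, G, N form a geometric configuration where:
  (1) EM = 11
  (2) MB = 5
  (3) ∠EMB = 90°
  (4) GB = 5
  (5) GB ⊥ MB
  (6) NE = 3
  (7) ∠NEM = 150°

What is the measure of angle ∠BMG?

Step 1: By the law of cosines on triangle MBG: MG² = 5² + 5² − 2·5·5·cos(90°) = 50, so MG = 5·√2.
Step 2: By the inverse law of cosines on triangle BMG: cos(∠BMG) = (5² + (5·√2)² − 5²) / (2·5·5·√2) = 50/70.71 = 0.7071, so ∠BMG = 45°.

Therefore, the measure of angle ∠BMG = 45°.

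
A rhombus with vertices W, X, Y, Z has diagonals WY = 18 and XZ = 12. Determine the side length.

Half-diagonals are 9 and 6. side = sqrt(9^2 + 6^2) = sqrt(117) = 3*sqrt(13)

3*sqrt(13)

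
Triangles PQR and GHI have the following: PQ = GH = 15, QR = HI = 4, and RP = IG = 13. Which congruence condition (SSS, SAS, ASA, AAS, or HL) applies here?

The given information matches SSS: All three pairs of corresponding sides are equal (Side-Side-Side).

SSS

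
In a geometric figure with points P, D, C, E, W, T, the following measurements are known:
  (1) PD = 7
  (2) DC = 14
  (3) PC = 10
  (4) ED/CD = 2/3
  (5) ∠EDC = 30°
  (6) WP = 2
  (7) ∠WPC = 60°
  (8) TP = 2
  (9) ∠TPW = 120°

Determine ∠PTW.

Step 1: By the law of cosines on triangle TPW: TW² = 2² + 2² − 2·2·2·cos(120°) = 12, so TW = 2·√3.
Step 2: By the inverse law of cosines on triangle PTW: cos(∠PTW) = (2² + (2·√3)² − 2²) / (2·2·2·√3) = 12/13.86 = 0.866, so ∠PTW = 30°.

Therefore, the measure of angle ∠PTW = 30°.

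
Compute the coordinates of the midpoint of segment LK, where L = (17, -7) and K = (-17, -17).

The midpoint is the point halfway along the segment.
Move half the horizontal distance: 17 + (-17 - 17)/2 = 17 + -34/2 = 0
Move half the vertical distance: -7 + (-17 - -7)/2 = -7 + -10/2 = -12
Midpoint = (0, -12)

(0, -12)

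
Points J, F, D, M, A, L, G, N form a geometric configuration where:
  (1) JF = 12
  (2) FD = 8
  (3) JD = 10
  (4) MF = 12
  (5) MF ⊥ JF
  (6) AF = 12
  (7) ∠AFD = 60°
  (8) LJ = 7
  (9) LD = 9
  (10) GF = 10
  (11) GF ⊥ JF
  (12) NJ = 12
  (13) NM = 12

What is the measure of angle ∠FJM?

Step 1: By the law of cosines on triangle JFM: JM² = 12² + 12² − 2·12·12·cos(90°) = 288, so JM = 12·√2.
Step 2: By the inverse law of cosines on triangle FJM: cos(∠FJM) = (12² + (12·√2)² − 12²) / (2·12·12·√2) = 288/407.29 = 0.7071, so ∠FJM = 45°.

Therefore, the measure of angle ∠FJM = 45°.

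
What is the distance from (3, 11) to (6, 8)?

The horizontal distance is |6 - 3| = 3 and the vertical distance is |8 - 11| = 3.
By the Pythagorean theorem, d = sqrt(3^2 + 3^2) = sqrt(18) = 3*sqrt(2).

3*sqrt(2)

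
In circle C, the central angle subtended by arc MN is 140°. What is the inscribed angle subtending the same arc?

An inscribed angle intercepts an arc from a point on the circle, while the central angle intercepts the same arc from the center.
The inscribed angle is always half the central angle: 140° / 2 = 70°.

70°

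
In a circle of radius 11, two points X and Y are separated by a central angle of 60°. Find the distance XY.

Drop a perpendicular from the center to the chord, bisecting both the chord and the central angle.
Each half-chord = r sin(θ/2) = 11 sin(30°).
The full chord = 2 × 11 × sin(30°) = 11.

11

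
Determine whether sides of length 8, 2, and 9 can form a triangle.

Sort the sides: 2, 8, 9.
It suffices to check that the sum of the two smallest exceeds the largest:
2 + 8 = 10 > 9. ✓
Yes, a valid triangle can be formed.

Yes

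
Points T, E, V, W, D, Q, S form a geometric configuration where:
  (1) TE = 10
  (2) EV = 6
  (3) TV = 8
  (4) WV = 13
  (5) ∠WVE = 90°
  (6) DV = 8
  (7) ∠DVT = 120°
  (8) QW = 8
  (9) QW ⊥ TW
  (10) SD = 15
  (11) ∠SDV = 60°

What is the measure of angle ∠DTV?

Step 1: By the law of cosines on triangle TVD: TD² = 8² + 8² − 2·8·8·cos(120°) = 192, so TD = 8·√3.
Step 2: By the inverse law of cosines on triangle DTV: cos(∠DTV) = ((8·√3)² + 8² − 8²) / (2·8·√3·8) = 192/221.7 = 0.866, so ∠DTV = 30°.

Therefore, the measure of angle ∠DTV = 30°.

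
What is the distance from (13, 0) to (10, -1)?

d = sqrt((10 - 13)^2 + (-1 - 0)^2)
d = sqrt(-3^2 + -1^2)
d = sqrt(9 + 1)
d = sqrt(10)

sqrt(10)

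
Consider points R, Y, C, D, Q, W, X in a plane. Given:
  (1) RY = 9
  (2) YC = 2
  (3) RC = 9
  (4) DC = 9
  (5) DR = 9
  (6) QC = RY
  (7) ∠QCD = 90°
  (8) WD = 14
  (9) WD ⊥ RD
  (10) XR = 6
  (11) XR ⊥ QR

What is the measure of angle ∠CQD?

From the given relations: QC = RY = 9.
Step 1: By the law of cosines on triangle QCD: QD² = 9² + 9² − 2·9·9·cos(90°) = 162, so QD = 9·√2.
Step 2: By the inverse law of cosines on triangle CQD: cos(∠CQD) = (9² + (9·√2)² − 9²) / (2·9·9·√2) = 162/229.1 = 0.7071, so ∠CQD = 45°.

Therefore, the measure of angle ∠CQD = 45°.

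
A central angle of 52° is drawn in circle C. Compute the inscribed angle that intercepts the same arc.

Inscribed angle = 52° / 2 = 26° (inscribed angle theorem).

26°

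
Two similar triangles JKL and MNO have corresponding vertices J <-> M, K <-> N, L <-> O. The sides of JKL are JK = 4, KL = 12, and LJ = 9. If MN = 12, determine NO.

Since the triangles are similar, the ratio of corresponding sides is constant.
Scale factor k = MN / JK = 12 / 4 = 3
NO = k * KL = 3 * 12 = 36

36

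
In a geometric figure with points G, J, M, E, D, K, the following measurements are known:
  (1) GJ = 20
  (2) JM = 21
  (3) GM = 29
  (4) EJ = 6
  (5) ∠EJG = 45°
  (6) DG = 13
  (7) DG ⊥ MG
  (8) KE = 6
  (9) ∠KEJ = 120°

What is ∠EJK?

Step 1: By the law of cosines on triangle JEK: JK² = 6² + 6² − 2·6·6·cos(120°) = 108, so JK = 6·√3.
Step 2: By the inverse law of cosines on triangle EJK: cos(∠EJK) = (6² + (6·√3)² − 6²) / (2·6·6·√3) = 108/124.71 = 0.866, so ∠EJK = 30°.

Therefore, the measure of angle ∠EJK = 30°.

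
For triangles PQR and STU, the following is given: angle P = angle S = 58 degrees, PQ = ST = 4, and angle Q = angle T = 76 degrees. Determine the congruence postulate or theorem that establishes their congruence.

Consider the given information: angle P = angle S = 58 degrees, PQ = ST = 4, and angle Q = angle T = 76 degrees
This is not SAS or AAS: SAS requires two sides and the included angle between them. AAS requires two angles and a non-included side.
The correct criterion is ASA. Two pairs of corresponding angles and the included side are equal (Angle-Side-Angle).

ASA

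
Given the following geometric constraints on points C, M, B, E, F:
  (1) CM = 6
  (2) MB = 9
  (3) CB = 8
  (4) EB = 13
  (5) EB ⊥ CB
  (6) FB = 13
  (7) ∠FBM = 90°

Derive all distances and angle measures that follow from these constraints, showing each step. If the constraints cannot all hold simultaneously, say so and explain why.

The constraints are consistent.

Step 1: From CB = 8, BE = 13, and ∠CBE = 90°, by the law of cosines:
  CE² = CB² + BE² - 2·CB·BE·cos(90°) = 64 + 169 - 0 = 233
  CE ≈ 15.26

Step 2: From MB = 9, BF = 13, and ∠MBF = 90°, by the law of cosines:
  MF² = MB² + BF² - 2·MB·BF·cos(90°) = 81 + 169 - 0 = 250
  MF = 5·√10

Step 3: From CB = 8, CM = 6, BM = 9, by the inverse law of cosines:
  cos(∠BCM) = (CB² + CM² - BM²) / (2·CB·CM)
  ∠BCM = 78.58°

Step 4: From MB = 9, MC = 6, BC = 8, by the inverse law of cosines:
  cos(∠BMC) = (MB² + MC² - BC²) / (2·MB·MC)
  ∠BMC = 60.61°

Step 5: From BC = 8, BM = 9, CM = 6, by the inverse law of cosines:
  cos(∠CBM) = (BC² + BM² - CM²) / (2·BC·BM)
  ∠CBM = 40.8°

Step 6: From CB = 8, CE = 15.26, BE = 13, by the inverse law of cosines:
  cos(∠BCE) = (CB² + CE² - BE²) / (2·CB·CE)
  ∠BCE = 58.39°

Step 7: From MB = 9, MF = 5·√10, BF = 13, by the inverse law of cosines:
  cos(∠BMF) = (MB² + MF² - BF²) / (2·MB·MF)
  ∠BMF = 55.3°

Step 8: From EB = 13, EC = 15.26, BC = 8, by the inverse law of cosines:
  cos(∠BEC) = (EB² + EC² - BC²) / (2·EB·EC)
  ∠BEC = 31.61°

Step 9: From FB = 13, FM = 5·√10, BM = 9, by the inverse law of cosines:
  cos(∠BFM) = (FB² + FM² - BM²) / (2·FB·FM)
  ∠BFM = 34.7°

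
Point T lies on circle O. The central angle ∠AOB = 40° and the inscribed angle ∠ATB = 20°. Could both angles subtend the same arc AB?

By the inscribed angle theorem, if both angles subtend the same arc, the inscribed angle must be half the central angle.
Half of 40° = 20°, which equals the given inscribed angle of 20°.
Therefore, yes, they correspond to the same arc.

Yes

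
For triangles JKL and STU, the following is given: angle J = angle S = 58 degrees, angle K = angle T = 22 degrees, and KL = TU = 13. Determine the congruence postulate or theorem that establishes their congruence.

The given information provides:
angle J = angle S = 58 degrees, angle K = angle T = 22 degrees, and KL = TU = 13
This matches the AAS congruence theorem.
Two pairs of corresponding angles and a non-included side are equal (Angle-Angle-Side).

AAS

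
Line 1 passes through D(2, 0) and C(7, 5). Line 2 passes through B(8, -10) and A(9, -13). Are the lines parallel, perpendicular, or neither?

Slope of line 1: m1 = (5 - 0)/(7 - 2) = 5/5 = 1
Slope of line 2: m2 = (-13 - -10)/(9 - 8) = -3/1 = -3
m1 != m2 and m1*m2 = -3 != -1. Neither.

Neither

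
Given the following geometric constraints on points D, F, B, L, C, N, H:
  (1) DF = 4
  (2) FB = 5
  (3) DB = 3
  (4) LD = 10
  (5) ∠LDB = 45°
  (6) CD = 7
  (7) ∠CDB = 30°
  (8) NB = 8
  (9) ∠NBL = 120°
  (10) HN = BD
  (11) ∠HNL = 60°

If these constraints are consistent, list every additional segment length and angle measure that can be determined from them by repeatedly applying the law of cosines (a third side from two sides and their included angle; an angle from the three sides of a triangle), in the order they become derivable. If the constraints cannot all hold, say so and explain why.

The constraints are consistent. Derivable facts, in order:
After 1 step:
- BC ≈ 4.65
- BL ≈ 8.16
- ∠BDF = 90°
- ∠BFD = 36.87°
- ∠DBF = 53.13°
After 2 steps:
- LN ≈ 13.99
- ∠BCD = 18.82°
- ∠BLD = 15.07°
- ∠CBD = 131.18°
- ∠DBL = 119.93°
After 3 steps:
- LH ≈ 12.76
- ∠BLN = 29.67°
- ∠BNL = 30.33°
After 4 steps:
- ∠HLN = 11.75°
- ∠LHN = 108.25°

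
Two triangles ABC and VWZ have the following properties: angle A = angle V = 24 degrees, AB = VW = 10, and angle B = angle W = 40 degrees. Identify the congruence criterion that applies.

The given information provides:
angle A = angle V = 24 degrees, AB = VW = 10, and angle B = angle W = 40 degrees
This matches the ASA congruence theorem.
Two pairs of corresponding angles and the included side are equal (Angle-Side-Angle).

ASA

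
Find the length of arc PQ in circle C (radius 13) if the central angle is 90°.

Arc length = 2π(13)(1/4) = 13*pi/2

13*pi/2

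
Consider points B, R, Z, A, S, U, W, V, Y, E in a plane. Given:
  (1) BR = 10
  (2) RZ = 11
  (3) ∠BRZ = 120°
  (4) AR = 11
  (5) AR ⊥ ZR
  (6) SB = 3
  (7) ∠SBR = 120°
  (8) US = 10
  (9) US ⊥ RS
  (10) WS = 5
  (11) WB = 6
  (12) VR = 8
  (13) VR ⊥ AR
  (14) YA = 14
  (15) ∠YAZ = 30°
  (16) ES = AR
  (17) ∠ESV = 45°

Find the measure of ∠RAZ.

Step 1: By the law of cosines on triangle ARZ: AZ² = 11² + 11² − 2·11·11·cos(90°) = 242, so AZ = 11·√2.
Step 2: By the inverse law of cosines on triangle RAZ: cos(∠RAZ) = (11² + (11·√2)² − 11²) / (2·11·11·√2) = 242/342.24 = 0.7071, so ∠RAZ = 45°.

Therefore, the measure of angle ∠RAZ = 45°.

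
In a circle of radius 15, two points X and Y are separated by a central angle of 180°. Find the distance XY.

Drop a perpendicular from the center to the chord, bisecting both the chord and the central angle.
Each half-chord = r sin(θ/2) = 15 sin(90°).
The full chord = 2 × 15 × sin(90°) = 30.

30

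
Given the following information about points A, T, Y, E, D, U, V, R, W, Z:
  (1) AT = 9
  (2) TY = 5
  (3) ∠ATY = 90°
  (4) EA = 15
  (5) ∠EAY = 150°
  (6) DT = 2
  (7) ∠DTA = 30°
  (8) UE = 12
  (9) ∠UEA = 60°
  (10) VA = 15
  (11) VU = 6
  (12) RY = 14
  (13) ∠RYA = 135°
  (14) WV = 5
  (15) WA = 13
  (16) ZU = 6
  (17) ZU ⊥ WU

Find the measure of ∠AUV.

Step 1: By the law of cosines on triangle UEA: UA² = 12² + 15² − 2·12·15·cos(60°) = 189, so UA = 3·√21.
Step 2: By the inverse law of cosines on triangle AUV: cos(∠AUV) = ((3·√21)² + 6² − 15²) / (2·3·√21·6) = 0/164.97 = 0, so ∠AUV = 90°.

Therefore, the measure of angle ∠AUV = 90°.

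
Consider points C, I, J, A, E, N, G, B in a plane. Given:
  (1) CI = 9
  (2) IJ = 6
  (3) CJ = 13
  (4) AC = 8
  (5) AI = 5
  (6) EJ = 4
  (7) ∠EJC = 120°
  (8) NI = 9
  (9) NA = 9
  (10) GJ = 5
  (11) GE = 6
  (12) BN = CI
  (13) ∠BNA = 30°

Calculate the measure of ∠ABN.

From the given relations: BN = CI = 9.
Step 1: By the law of cosines on triangle BNA: BA² = 9² + 9² − 2·9·9·cos(30°) = 21.7, so BA ≈ 4.66.
Step 2: By the inverse law of cosines on triangle ABN: cos(∠ABN) = (4.66² + 9² − 9²) / (2·4.66·9) = 21.7/83.86 = 0.2588, so ∠ABN = 75°.

Therefore, the measure of angle ∠ABN = 75°.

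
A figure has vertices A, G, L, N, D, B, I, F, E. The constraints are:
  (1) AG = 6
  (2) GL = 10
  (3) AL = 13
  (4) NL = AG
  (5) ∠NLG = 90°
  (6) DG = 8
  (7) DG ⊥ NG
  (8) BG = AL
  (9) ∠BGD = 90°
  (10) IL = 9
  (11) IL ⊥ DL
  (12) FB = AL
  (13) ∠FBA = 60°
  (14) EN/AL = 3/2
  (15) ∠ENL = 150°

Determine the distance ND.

From the given relations: NL = AG = 6.
Step 1: By the law of cosines on triangle GLN: GN² = 10² + 6² − 2·10·6·cos(90°) = 136, so GN = 2·√34.
Step 2: By the law of cosines on triangle NGD: ND² = (2·√34)² + 8² − 2·2·√34·8·cos(90°) = 200, so ND = 10·√2.

Therefore, the length of ND = 10·√2.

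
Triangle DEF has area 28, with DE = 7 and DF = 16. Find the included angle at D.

sin(C) = 2 * 28 / (7 * 16) = 1/2, so C = arcsin(1/2) = 30°.
Since sin(180° - C) = sin(C), the obtuse angle 150° gives the same area, so C = 30° or C = 150°.

30° or 150°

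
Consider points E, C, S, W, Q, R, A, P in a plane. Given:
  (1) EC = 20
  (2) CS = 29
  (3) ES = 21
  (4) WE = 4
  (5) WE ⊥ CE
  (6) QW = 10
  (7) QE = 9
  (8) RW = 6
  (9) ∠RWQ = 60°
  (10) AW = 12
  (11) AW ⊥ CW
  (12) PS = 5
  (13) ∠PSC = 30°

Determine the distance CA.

Step 1: By the law of cosines on triangle CEW: CW² = 20² + 4² − 2·20·4·cos(90°) = 416, so CW = 4·√26.
Step 2: By the law of cosines on triangle CWA: CA² = (4·√26)² + 12² − 2·4·√26·12·cos(90°) = 560, so CA = 4·√35.

Therefore, the length of CA = 4·√35.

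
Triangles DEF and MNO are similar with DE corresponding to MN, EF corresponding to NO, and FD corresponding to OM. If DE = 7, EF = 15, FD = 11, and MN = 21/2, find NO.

k = 21/2/7 = 3/2. NO = 3/2 * 15 = 45/2.

45/2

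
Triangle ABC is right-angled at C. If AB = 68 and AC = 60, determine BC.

Rearranging the Pythagorean theorem to solve for the unknown leg:
leg^2 = hypotenuse^2 - known_leg^2 = 4624 - 3600 = 1024
leg = sqrt(1024) = 32.

32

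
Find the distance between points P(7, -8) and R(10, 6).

d = sqrt((3)^2 + (14)^2) = sqrt(205)

sqrt(205)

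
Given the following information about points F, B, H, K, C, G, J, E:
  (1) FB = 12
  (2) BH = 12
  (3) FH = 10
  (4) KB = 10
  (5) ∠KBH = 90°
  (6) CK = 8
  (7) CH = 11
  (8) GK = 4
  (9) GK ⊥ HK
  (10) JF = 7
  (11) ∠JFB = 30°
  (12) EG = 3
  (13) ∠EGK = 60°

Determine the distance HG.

Step 1: By the law of cosines on triangle HBK: HK² = 12² + 10² − 2·12·10·cos(90°) = 244, so HK = 2·√61.
Step 2: By the law of cosines on triangle HKG: HG² = (2·√61)² + 4² − 2·2·√61·4·cos(90°) = 260, so HG = 2·√65.

Therefore, the length of HG = 2·√65.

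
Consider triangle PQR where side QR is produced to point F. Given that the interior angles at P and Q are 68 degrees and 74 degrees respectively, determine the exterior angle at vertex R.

By the exterior angle theorem, an exterior angle of a triangle equals the sum of the two remote interior angles.
Exterior angle = angle P + angle Q
Exterior angle = 68 + 74 = 142 degrees

142 degrees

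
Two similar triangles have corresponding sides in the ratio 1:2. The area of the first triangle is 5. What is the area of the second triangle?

Area ratio = (1/2)^2 = 1/4. Area of the second triangle = 5 * 4/1 = 20.

20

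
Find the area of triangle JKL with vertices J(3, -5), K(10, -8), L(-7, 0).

The Shoelace formula computes the area from vertex coordinates by summing cross products.
For vertices (3,-5), (10,-8), (-7,0):
Signed sum = 3*-8 - 10*-5 + 10*0 - -7*-8 + -7*-5 - 3*0
= 26 + -56 + 35 = 5
Area = (1/2)|5| = 5/2.

5/2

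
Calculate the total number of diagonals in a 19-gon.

The number of diagonals in an n-gon is n(n - 3)/2.
For n = 19: 19(19 - 3)/2 = 19 × 16 / 2 = 152.

152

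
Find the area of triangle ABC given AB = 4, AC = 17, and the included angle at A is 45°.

Area = (1/2) * AB * AC * sin(A)
Area = (1/2) * 4 * 17 * sin(45°)
Area = (1/2) * 4 * 17 * sqrt(2)/2
Area = 17*sqrt(2)

17*sqrt(2)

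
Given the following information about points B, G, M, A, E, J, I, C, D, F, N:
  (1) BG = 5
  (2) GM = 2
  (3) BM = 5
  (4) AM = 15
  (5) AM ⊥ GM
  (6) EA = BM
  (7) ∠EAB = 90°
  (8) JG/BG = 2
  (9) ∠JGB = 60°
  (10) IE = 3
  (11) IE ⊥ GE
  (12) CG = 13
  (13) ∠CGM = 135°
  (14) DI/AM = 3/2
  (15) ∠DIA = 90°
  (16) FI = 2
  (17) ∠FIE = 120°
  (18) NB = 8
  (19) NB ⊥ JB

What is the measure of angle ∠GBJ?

From the given relations: JG = 2·BG = 2·5 = 10.
Step 1: By the law of cosines on triangle BGJ: BJ² = 5² + 10² − 2·5·10·cos(60°) = 75, so BJ = 5·√3.
Step 2: By the inverse law of cosines on triangle GBJ: cos(∠GBJ) = (5² + (5·√3)² − 10²) / (2·5·5·√3) = 0/86.6 = 0, so ∠GBJ = 90°.

Therefore, the measure of angle ∠GBJ = 90°.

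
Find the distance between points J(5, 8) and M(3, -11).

The horizontal distance is |3 - 5| = 2 and the vertical distance is |-11 - 8| = 19.
By the Pythagorean theorem, d = sqrt(2^2 + 19^2) = sqrt(365).

sqrt(365)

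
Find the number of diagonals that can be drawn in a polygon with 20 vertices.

Total line segments between 20 vertices = C(20,2) = 190.
Subtract the 20 sides: 190 - 20 = 170 diagonals.

170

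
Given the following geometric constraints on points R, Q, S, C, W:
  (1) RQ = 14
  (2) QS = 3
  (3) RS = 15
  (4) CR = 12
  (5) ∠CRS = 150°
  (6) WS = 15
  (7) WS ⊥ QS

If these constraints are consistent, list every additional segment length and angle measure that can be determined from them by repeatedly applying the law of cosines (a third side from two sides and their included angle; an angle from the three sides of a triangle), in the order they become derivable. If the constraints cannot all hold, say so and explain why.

The constraints are consistent. Derivable facts, in order:
After 1 step:
- QW = 3·√26
- SC ≈ 26.09
- ∠QRS = 11.2°
- ∠QSR = 65.03°
- ∠RQS = 103.77°
After 2 steps:
- ∠CSR = 13.29°
- ∠QWS = 11.31°
- ∠RCS = 16.71°
- ∠SQW = 78.69°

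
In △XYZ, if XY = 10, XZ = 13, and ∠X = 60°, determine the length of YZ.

By the law of cosines: YZ^2 = XY^2 + XZ^2 - 2*XY*XZ*cos(X)
YZ^2 = 10^2 + 13^2 - 2*10*13*cos(60°)
YZ^2 = 100 + 169 - 260*(1/2)
YZ^2 = 139
YZ = sqrt(139)

sqrt(139)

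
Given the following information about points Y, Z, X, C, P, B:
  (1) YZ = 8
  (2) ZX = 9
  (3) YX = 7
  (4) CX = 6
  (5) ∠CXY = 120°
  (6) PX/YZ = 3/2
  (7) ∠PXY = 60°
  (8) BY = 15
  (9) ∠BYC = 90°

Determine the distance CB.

Step 1: By the law of cosines on triangle CXY: CY² = 6² + 7² − 2·6·7·cos(120°) = 127, so CY = √127.
Step 2: By the law of cosines on triangle CYB: CB² = √127² + 15² − 2·√127·15·cos(90°) = 352, so CB = 4·√22.

Therefore, the length of CB = 4·√22.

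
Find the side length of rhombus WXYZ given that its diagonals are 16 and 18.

The diagonals of a rhombus bisect each other at right angles.
Half-diagonals: 16/2 = 8 and 18/2 = 9
side = sqrt(8^2 + 9^2)
side = sqrt(64 + 81)
side = sqrt(145)

sqrt(145)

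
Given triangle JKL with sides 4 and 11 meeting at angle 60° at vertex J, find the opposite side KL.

When two sides and the included angle are known, the law of cosines gives the third side.
c^2 = a^2 + b^2 - 2ab cos(C) generalizes the Pythagorean theorem to non-right triangles.
Here: KL^2 = 16 + 121 - 88*(1/2) = 93
KL = sqrt(93)

sqrt(93)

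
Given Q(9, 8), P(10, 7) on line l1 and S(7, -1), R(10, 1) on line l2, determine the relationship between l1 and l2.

Slope of line 1: m1 = (7 - 8)/(10 - 9) = -1/1 = -1
Slope of line 2: m2 = (1 - -1)/(10 - 7) = 2/3 = 2/3
m1 != m2 (-1 != 2/3), so not parallel.
m1 * m2 = (-1) * (2/3) = -2/3 != -1, so not perpendicular.
The lines are neither parallel nor perpendicular.

Neither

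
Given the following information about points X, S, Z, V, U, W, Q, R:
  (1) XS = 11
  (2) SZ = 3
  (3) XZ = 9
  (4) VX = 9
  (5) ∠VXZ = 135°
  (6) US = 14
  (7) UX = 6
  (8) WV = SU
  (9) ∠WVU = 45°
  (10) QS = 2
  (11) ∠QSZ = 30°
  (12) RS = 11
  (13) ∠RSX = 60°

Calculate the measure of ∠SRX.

Step 1: By the law of cosines on triangle RSX: RX² = 11² + 11² − 2·11·11·cos(60°) = 121, so RX = 11.
Step 2: By the inverse law of cosines on triangle SRX: cos(∠SRX) = (11² + 11² − 11²) / (2·11·11) = 121/242 = 0.5, so ∠SRX = 60°.

Therefore, the measure of angle ∠SRX = 60°.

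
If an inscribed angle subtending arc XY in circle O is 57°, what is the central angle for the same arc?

Central angle = 2 × 57° = 114° (inscribed angle theorem).

114°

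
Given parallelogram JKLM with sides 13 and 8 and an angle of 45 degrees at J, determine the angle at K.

Opposite sides of a parallelogram are parallel, so consecutive angles form co-interior angles on a transversal.
Co-interior angles sum to 180°, giving angle K = 180 - 45 = 135 degrees.

135 degrees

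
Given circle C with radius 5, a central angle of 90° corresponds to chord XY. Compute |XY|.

Drop a perpendicular from the center to the chord, bisecting both the chord and the central angle.
Each half-chord = r sin(θ/2) = 5 sin(45°).
The full chord = 2 × 5 × sin(45°) = 5*sqrt(2).

5*sqrt(2)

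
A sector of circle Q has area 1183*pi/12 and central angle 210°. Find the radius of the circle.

Sector area A = πr² × θ/360, so r² = 360A / (πθ).
r² = 360 × 1183*pi/12 / (π × 210)
r² = 169
r = 13

13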